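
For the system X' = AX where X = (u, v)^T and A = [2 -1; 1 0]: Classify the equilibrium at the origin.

unstable improper node

A = [[2,-1],[1,0]]; det(A-λI) = λ^2 - 2λ + 1.
repeated λ = 1 with a single eigenvector.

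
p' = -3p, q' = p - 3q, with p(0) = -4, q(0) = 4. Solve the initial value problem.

Coefficient matrix A = [[-3, 0], [1, -3]].
Characteristic polynomial det(A - λI) = λ^2 + 6λ + 9 = 0.
Single eigenvalue λ = -3 with algebraic multiplicity 2.
Eigenvector v = (0,1); generalized eigenvector w with (A-λI)w=v is (1,-1).
General solution: e^(-3t)[K_1·v + K_2·(t·v + w)].
Applying p(0)=-4, q(0)=4 gives K_1=0, K_2=-4.

p(t) = -4e^(-3t), q(t) = -4te^(-3t) + 4e^(-3t)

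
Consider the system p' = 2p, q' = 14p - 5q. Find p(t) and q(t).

p(t) = -K_1e^(2t), q(t) = -2K_1e^(2t) - K_2e^(-5t)

Coefficient matrix A = [[2, 0], [14, -5]].
Characteristic polynomial det(A - λI) = λ^2 + 3λ - 10 = 0.
Eigenvalues λ = 2, -5.
For λ=2: (A-λI) row 2 is [14, -7], so an eigenvector is (-1, -2).
For λ=-5: (A-λI) row 1 is [7, 0], so an eigenvector is (0, -1).
General solution: K_1e^(2t)(-1,-2) + K_2e^(-5t)(0,-1).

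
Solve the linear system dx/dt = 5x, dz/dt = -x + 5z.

x(t) = -K_2e^(5t), z(t) = K_1e^(5t) + K_2te^(5t)

Coefficient matrix A = [[5, 0], [-1, 5]].
Characteristic polynomial det(A - λI) = λ^2 - 10λ + 25 = 0.
Single eigenvalue λ = 5 with algebraic multiplicity 2.
Eigenvector v = (0,1); generalized eigenvector w with (A-λI)w=v is (-1,0).
General solution: e^(5t)[K_1·v + K_2·(t·v + w)].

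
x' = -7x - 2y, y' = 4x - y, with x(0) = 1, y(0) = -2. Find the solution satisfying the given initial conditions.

x(t) = e^(-3t), y(t) = -2e^(-3t)

Coefficient matrix A = [[-7, -2], [4, -1]].
Characteristic polynomial det(A - λI) = λ^2 + 8λ + 15 = 0.
Eigenvalues λ = -3, -5.
For λ=-3: (A-λI) row 1 is [-4, -2], so an eigenvector is (1, -2).
For λ=-5: (A-λI) row 1 is [-2, -2], so an eigenvector is (-1, 1).
General solution: K_1e^(-3t)(1,-2) + K_2e^(-5t)(-1,1).
Applying x(0)=1, y(0)=-2 gives K_1=1, K_2=0.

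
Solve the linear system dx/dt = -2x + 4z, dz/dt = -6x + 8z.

x(t) = C_1e^(2t) + 2C_2e^(4t), z(t) = C_1e^(2t) + 3C_2e^(4t)

Coefficient matrix A = [[-2, 4], [-6, 8]].
Characteristic polynomial det(A - λI) = λ^2 - 6λ + 8 = 0.
Eigenvalues λ = 2, 4.
For λ=2: (A-λI) row 1 is [-4, 4], so an eigenvector is (1, 1).
For λ=4: (A-λI) row 1 is [-6, 4], so an eigenvector is (2, 3).
General solution: C_1e^(2t)(1,1) + C_2e^(4t)(2,3).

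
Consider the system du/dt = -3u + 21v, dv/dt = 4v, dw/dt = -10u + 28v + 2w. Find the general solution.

u(t) = c_1e^(-3t) + 3c_2e^(4t), v(t) = c_2e^(4t), w(t) = 2c_1e^(-3t) - c_2e^(4t) + c_3e^(2t)

Coefficient matrix A = [[-3, 21, 0], [0, 4, 0], [-10, 28, 2]].
det(A - λI) = 0 gives eigenvalues λ = -3, 4, 2.
For λ=-3: eigenvector (1,0,2).
For λ=4: eigenvector (3,1,-1).
For λ=2: eigenvector (0,0,1).
General solution: c_1e^(-3t)(1,0,2) + c_2e^(4t)(3,1,-1) + c_3e^(2t)(0,0,1).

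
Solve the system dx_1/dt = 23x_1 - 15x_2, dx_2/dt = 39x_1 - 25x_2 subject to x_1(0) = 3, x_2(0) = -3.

Coefficient matrix A = [[23, -15], [39, -25]].
Characteristic polynomial det(A - λI) = λ^2 + 2λ + 10 = 0.
Eigenvalues λ = -1 ± 3i (complex conjugate pair).
For λ=-1+3i: an eigenvector is (-1,-2) - i(2,3) = (-1 - 2i, -2 - 3i).
A real fundamental pair from Re and Im of e^((-1+3i)t)v: X_1 = e^(-t)(cos(3t)·(-1,-2) + sin(3t)·(2,3)), X_2 = e^(-t)(sin(3t)·(-1,-2) - cos(3t)·(2,3)).
General solution: C_1X_1 + C_2X_2.
Applying x_1(0)=3, x_2(0)=-3 gives C_1=15, C_2=-9.

x_1(t) = 39e^(-t)sin(3t) + 3e^(-t)cos(3t), x_2(t) = 63e^(-t)sin(3t) - 3e^(-t)cos(3t)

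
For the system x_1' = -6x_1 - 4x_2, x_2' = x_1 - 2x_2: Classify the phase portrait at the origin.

A = [[-6,-4],[1,-2]]; det(A-λI) = λ^2 + 8λ + 16.
repeated λ = -4 with a single eigenvector.

stable improper node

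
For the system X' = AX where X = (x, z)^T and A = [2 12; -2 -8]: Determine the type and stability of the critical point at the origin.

stable node

A = [[2,12],[-2,-8]]; det(A-λI) = λ^2 + 6λ + 8.
λ = -2, -4: both negative.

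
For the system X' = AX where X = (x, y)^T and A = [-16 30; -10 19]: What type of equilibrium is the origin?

saddle

A = [[-16,30],[-10,19]]; det(A-λI) = λ^2 - 3λ - 4.
λ = 4, -1: opposite signs.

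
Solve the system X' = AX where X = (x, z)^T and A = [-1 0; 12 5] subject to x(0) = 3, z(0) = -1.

Coefficient matrix A = [[-1, 0], [12, 5]].
Characteristic polynomial det(A - λI) = λ^2 - 4λ - 5 = 0.
Eigenvalues λ = -1, 5.
For λ=-1: (A-λI) row 2 is [12, 6], so an eigenvector is (-1, 2).
For λ=5: (A-λI) row 1 is [-6, 0], so an eigenvector is (0, -1).
General solution: c_1e^(-t)(-1,2) + c_2e^(5t)(0,-1).
Applying x(0)=3, z(0)=-1 gives c_1=-3, c_2=-5.

x(t) = 3e^(-t), z(t) = 5e^(5t) - 6e^(-t)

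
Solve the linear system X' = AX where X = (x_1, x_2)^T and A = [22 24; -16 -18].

Coefficient matrix A = [[22, 24], [-16, -18]].
Characteristic polynomial det(A - λI) = λ^2 - 4λ - 12 = 0.
Eigenvalues λ = -2, 6.
For λ=-2: (A-λI) row 1 is [24, 24], so an eigenvector is (1, -1).
For λ=6: (A-λI) row 1 is [16, 24], so an eigenvector is (3, -2).
General solution: K_1e^(-2t)(1,-1) + K_2e^(6t)(3,-2).

x_1(t) = K_1e^(-2t) + 3K_2e^(6t), x_2(t) = -K_1e^(-2t) - 2K_2e^(6t)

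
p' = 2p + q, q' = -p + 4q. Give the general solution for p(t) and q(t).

p(t) = C_1e^(3t) + C_2te^(3t) + 2C_2e^(3t), q(t) = C_1e^(3t) + C_2te^(3t) + 3C_2e^(3t)

Coefficient matrix A = [[2, 1], [-1, 4]].
Characteristic polynomial det(A - λI) = λ^2 - 6λ + 9 = 0.
Single eigenvalue λ = 3 with algebraic multiplicity 2.
Eigenvector v = (1,1); generalized eigenvector w with (A-λI)w=v is (2,3).
General solution: e^(3t)[C_1·v + C_2·(t·v + w)].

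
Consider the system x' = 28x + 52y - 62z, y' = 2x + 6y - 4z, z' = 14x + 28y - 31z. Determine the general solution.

Coefficient matrix A = [[28, 52, -62], [2, 6, -4], [14, 28, -31]].
det(A - λI) = 0 gives eigenvalues λ = 2, -3, 4.
For λ=2: eigenvector (2,-1,0).
For λ=-3: eigenvector (2,0,1).
For λ=4: eigenvector (3,1,2).
General solution: C_1e^(2t)(2,-1,0) + C_2e^(-3t)(2,0,1) + C_3e^(4t)(3,1,2).

x(t) = 2C_1e^(2t) + 2C_2e^(-3t) + 3C_3e^(4t), y(t) = -C_1e^(2t) + C_3e^(4t), z(t) = C_2e^(-3t) + 2C_3e^(4t)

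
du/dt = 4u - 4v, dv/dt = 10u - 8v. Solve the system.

Coefficient matrix A = [[4, -4], [10, -8]].
Characteristic polynomial det(A - λI) = λ^2 + 4λ + 8 = 0.
Eigenvalues λ = -2 ± 2i (complex conjugate pair).
For λ=-2+2i: an eigenvector is (1,2) - i(-1,-1) = (1 + i, 2 + i).
A real fundamental pair from Re and Im of e^((-2+2i)t)v: X_1 = e^(-2t)(cos(2t)·(1,2) + sin(2t)·(-1,-1)), X_2 = e^(-2t)(sin(2t)·(1,2) - cos(2t)·(-1,-1)).
General solution: K_1X_1 + K_2X_2.

u(t) = -K_1e^(-2t)sin(2t) + K_1e^(-2t)cos(2t) + K_2e^(-2t)sin(2t) + K_2e^(-2t)cos(2t), v(t) = -K_1e^(-2t)sin(2t) + 2K_1e^(-2t)cos(2t) + 2K_2e^(-2t)sin(2t) + K_2e^(-2t)cos(2t)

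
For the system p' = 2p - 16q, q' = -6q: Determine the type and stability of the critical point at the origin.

A = [[2,-16],[0,-6]]; det(A-λI) = λ^2 + 4λ - 12.
λ = 2, -6: opposite signs.

saddle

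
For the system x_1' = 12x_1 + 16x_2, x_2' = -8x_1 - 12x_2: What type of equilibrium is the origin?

saddle

A = [[12,16],[-8,-12]]; det(A-λI) = λ^2 - 16.
λ = 4, -4: opposite signs.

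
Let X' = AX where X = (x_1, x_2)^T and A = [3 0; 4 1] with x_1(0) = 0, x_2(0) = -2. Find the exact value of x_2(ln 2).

-4

A = [[3,0],[4,1]]; eigenvalues λ = 3, 1.
Eigenvectors: (-1,-2) for λ=3, (0,1) for λ=1.
From the initial condition, c_1 = 0, c_2 = -2.
x_2(ln 2) = (0)(2^3)(-2) + (-2)(2^1)(1) = -4.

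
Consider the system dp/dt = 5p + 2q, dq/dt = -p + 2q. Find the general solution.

Coefficient matrix A = [[5, 2], [-1, 2]].
Characteristic polynomial det(A - λI) = λ^2 - 7λ + 12 = 0.
Eigenvalues λ = 4, 3.
For λ=4: (A-λI) row 1 is [1, 2], so an eigenvector is (-2, 1).
For λ=3: (A-λI) row 1 is [2, 2], so an eigenvector is (-1, 1).
General solution: C_1e^(4t)(-2,1) + C_2e^(3t)(-1,1).

p(t) = -2C_1e^(4t) - C_2e^(3t), q(t) = C_1e^(4t) + C_2e^(3t)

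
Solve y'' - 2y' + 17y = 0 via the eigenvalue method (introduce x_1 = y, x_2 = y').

y(t) = C_1e^(t)cos(4t) + C_2e^(t)sin(4t)

Let x_1 = y, x_2 = y'. Then x_1' = x_2 and x_2' = -17x_1 + 2x_2.
A = [[0,1],[-17,2]]; det(A-λI) = λ^2 - 2λ + 17.
Eigenvalues λ = 1 ± 4i.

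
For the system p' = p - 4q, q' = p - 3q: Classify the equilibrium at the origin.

A = [[1,-4],[1,-3]]; det(A-λI) = λ^2 + 2λ + 1.
repeated λ = -1 with a single eigenvector.

stable improper node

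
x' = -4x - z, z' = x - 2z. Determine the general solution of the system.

x(t) = K_1e^(-3t) + K_2te^(-3t) - 3K_2e^(-3t), z(t) = -K_1e^(-3t) - K_2te^(-3t) + 2K_2e^(-3t)

Coefficient matrix A = [[-4, -1], [1, -2]].
Characteristic polynomial det(A - λI) = λ^2 + 6λ + 9 = 0.
Single eigenvalue λ = -3 with algebraic multiplicity 2.
Eigenvector v = (1,-1); generalized eigenvector w with (A-λI)w=v is (-3,2).
General solution: e^(-3t)[K_1·v + K_2·(t·v + w)].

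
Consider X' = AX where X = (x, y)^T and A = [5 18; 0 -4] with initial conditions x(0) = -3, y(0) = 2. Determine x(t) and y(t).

x(t) = e^(5t) - 4e^(-4t), y(t) = 2e^(-4t)

Coefficient matrix A = [[5, 18], [0, -4]].
Characteristic polynomial det(A - λI) = λ^2 - λ - 20 = 0.
Eigenvalues λ = -4, 5.
For λ=-4: (A-λI) row 1 is [9, 18], so an eigenvector is (2, -1).
For λ=5: (A-λI) row 1 is [0, 18], so an eigenvector is (1, 0).
General solution: K_1e^(-4t)(2,-1) + K_2e^(5t)(1,0).
Applying x(0)=-3, y(0)=2 gives K_1=-2, K_2=1.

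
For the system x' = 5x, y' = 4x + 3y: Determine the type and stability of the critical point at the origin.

A = [[5,0],[4,3]]; det(A-λI) = λ^2 - 8λ + 15.
λ = 5, 3: both positive.

unstable node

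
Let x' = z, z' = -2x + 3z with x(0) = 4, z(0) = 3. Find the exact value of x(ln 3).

6

A = [[0,1],[-2,3]]; eigenvalues λ = 2, 1.
Eigenvectors: (1,2) for λ=2, (1,1) for λ=1.
From the initial condition, c_1 = -1, c_2 = 5.
x(ln 3) = (-1)(3^2)(1) + (5)(3^1)(1) = 6.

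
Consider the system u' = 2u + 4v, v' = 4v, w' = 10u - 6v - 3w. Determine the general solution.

Coefficient matrix A = [[2, 4, 0], [0, 4, 0], [10, -6, -3]].
det(A - λI) = 0 gives eigenvalues λ = 4, 2, -3.
For λ=4: eigenvector (2,1,2).
For λ=2: eigenvector (1,0,2).
For λ=-3: eigenvector (0,0,1).
General solution: c_1e^(4t)(2,1,2) + c_2e^(2t)(1,0,2) + c_3e^(-3t)(0,0,1).

u(t) = 2c_1e^(4t) + c_2e^(2t), v(t) = c_1e^(4t), w(t) = 2c_1e^(4t) + 2c_2e^(2t) + c_3e^(-3t)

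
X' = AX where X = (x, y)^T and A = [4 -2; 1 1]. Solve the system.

x(t) = C_1e^(2t) + 2C_2e^(3t), y(t) = C_1e^(2t) + C_2e^(3t)

Coefficient matrix A = [[4, -2], [1, 1]].
Characteristic polynomial det(A - λI) = λ^2 - 5λ + 6 = 0.
Eigenvalues λ = 2, 3.
For λ=2: (A-λI) row 1 is [2, -2], so an eigenvector is (1, 1).
For λ=3: (A-λI) row 1 is [1, -2], so an eigenvector is (2, 1).
General solution: C_1e^(2t)(1,1) + C_2e^(3t)(2,1).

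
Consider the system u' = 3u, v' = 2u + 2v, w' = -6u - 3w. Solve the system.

Coefficient matrix A = [[3, 0, 0], [2, 2, 0], [-6, 0, -3]].
det(A - λI) = 0 gives eigenvalues λ = 3, -3, 2.
For λ=3: eigenvector (1,2,-1).
For λ=-3: eigenvector (0,0,1).
For λ=2: eigenvector (0,1,0).
General solution: K_1e^(3t)(1,2,-1) + K_2e^(-3t)(0,0,1) + K_3e^(2t)(0,1,0).

u(t) = K_1e^(3t), v(t) = 2K_1e^(3t) + K_3e^(2t), w(t) = -K_1e^(3t) + K_2e^(-3t)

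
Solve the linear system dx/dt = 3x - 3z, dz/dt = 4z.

x(t) = -c_1e^(3t) - 3c_2e^(4t), z(t) = c_2e^(4t)

Coefficient matrix A = [[3, -3], [0, 4]].
Characteristic polynomial det(A - λI) = λ^2 - 7λ + 12 = 0.
Eigenvalues λ = 3, 4.
For λ=3: (A-λI) row 1 is [0, -3], so an eigenvector is (-1, 0).
For λ=4: (A-λI) row 1 is [-1, -3], so an eigenvector is (-3, 1).
General solution: c_1e^(3t)(-1,0) + c_2e^(4t)(-3,1).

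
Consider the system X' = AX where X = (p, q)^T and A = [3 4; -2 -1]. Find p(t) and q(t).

p(t) = -K_1e^(t)sin(2t) + K_1e^(t)cos(2t) + K_2e^(t)sin(2t) + K_2e^(t)cos(2t), q(t) = -K_1e^(t)cos(2t) - K_2e^(t)sin(2t)

Coefficient matrix A = [[3, 4], [-2, -1]].
Characteristic polynomial det(A - λI) = λ^2 - 2λ + 5 = 0.
Eigenvalues λ = 1 ± 2i (complex conjugate pair).
For λ=1+2i: an eigenvector is (1,-1) - i(-1,0) = (1 + i, -1).
A real fundamental pair from Re and Im of e^((1+2i)t)v: X_1 = e^(t)(cos(2t)·(1,-1) + sin(2t)·(-1,0)), X_2 = e^(t)(sin(2t)·(1,-1) - cos(2t)·(-1,0)).
General solution: K_1X_1 + K_2X_2.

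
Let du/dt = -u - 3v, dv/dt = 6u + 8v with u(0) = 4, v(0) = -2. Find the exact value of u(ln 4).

-1952

A = [[-1,-3],[6,8]]; eigenvalues λ = 5, 2.
Eigenvectors: (-1,2) for λ=5, (-1,1) for λ=2.
From the initial condition, c_1 = 2, c_2 = -6.
u(ln 4) = (2)(4^5)(-1) + (-6)(4^2)(-1) = -1952.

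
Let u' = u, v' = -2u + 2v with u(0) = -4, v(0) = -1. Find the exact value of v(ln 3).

39

A = [[1,0],[-2,2]]; eigenvalues λ = 2, 1.
Eigenvectors: (0,-1) for λ=2, (-1,-2) for λ=1.
From the initial condition, c_1 = -7, c_2 = 4.
v(ln 3) = (-7)(3^2)(-1) + (4)(3^1)(-2) = 39.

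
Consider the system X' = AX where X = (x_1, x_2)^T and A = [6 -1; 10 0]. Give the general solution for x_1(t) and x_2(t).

Coefficient matrix A = [[6, -1], [10, 0]].
Characteristic polynomial det(A - λI) = λ^2 - 6λ + 10 = 0.
Eigenvalues λ = 3 ± i (complex conjugate pair).
For λ=3+i: an eigenvector is (0,1) - i(-1,-3) = (0 + i, 1 + 3i).
A real fundamental pair from Re and Im of e^((3+i)t)v: X_1 = e^(3t)(cos(t)·(0,1) + sin(t)·(-1,-3)), X_2 = e^(3t)(sin(t)·(0,1) - cos(t)·(-1,-3)).
General solution: c_1X_1 + c_2X_2.

x_1(t) = -c_1e^(3t)sin(t) + c_2e^(3t)cos(t), x_2(t) = -3c_1e^(3t)sin(t) + c_1e^(3t)cos(t) + c_2e^(3t)sin(t) + 3c_2e^(3t)cos(t)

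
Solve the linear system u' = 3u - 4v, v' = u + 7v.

Coefficient matrix A = [[3, -4], [1, 7]].
Characteristic polynomial det(A - λI) = λ^2 - 10λ + 25 = 0.
Single eigenvalue λ = 5 with algebraic multiplicity 2.
Eigenvector v = (2,-1); generalized eigenvector w with (A-λI)w=v is (-1,0).
General solution: e^(5t)[C_1·v + C_2·(t·v + w)].

u(t) = 2C_1e^(5t) + 2C_2te^(5t) - C_2e^(5t), v(t) = -C_1e^(5t) - C_2te^(5t)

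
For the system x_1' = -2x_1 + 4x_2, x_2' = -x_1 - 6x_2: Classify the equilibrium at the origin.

A = [[-2,4],[-1,-6]]; det(A-λI) = λ^2 + 8λ + 16.
repeated λ = -4 with a single eigenvector.

stable improper node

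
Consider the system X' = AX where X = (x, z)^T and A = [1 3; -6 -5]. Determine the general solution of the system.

x(t) = K_1e^(-2t)cos(3t) + K_2e^(-2t)sin(3t), z(t) = -K_1e^(-2t)sin(3t) - K_1e^(-2t)cos(3t) - K_2e^(-2t)sin(3t) + K_2e^(-2t)cos(3t)

Coefficient matrix A = [[1, 3], [-6, -5]].
Characteristic polynomial det(A - λI) = λ^2 + 4λ + 13 = 0.
Eigenvalues λ = -2 ± 3i (complex conjugate pair).
For λ=-2+3i: an eigenvector is (1,-1) - i(0,-1) = (1, -1 + i).
A real fundamental pair from Re and Im of e^((-2+3i)t)v: X_1 = e^(-2t)(cos(3t)·(1,-1) + sin(3t)·(0,-1)), X_2 = e^(-2t)(sin(3t)·(1,-1) - cos(3t)·(0,-1)).
General solution: K_1X_1 + K_2X_2.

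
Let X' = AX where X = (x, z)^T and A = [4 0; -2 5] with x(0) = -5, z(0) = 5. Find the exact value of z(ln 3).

A = [[4,0],[-2,5]]; eigenvalues λ = 5, 4.
Eigenvectors: (0,-1) for λ=5, (-1,-2) for λ=4.
From the initial condition, c_1 = -15, c_2 = 5.
z(ln 3) = (-15)(3^5)(-1) + (5)(3^4)(-2) = 2835.

2835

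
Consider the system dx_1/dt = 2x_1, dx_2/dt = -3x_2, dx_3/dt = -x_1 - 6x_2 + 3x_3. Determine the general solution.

x_1(t) = C_2e^(2t), x_2(t) = C_1e^(-3t), x_3(t) = C_1e^(-3t) + C_2e^(2t) + C_3e^(3t)

Coefficient matrix A = [[2, 0, 0], [0, -3, 0], [-1, -6, 3]].
det(A - λI) = 0 gives eigenvalues λ = -3, 2, 3.
For λ=-3: eigenvector (0,1,1).
For λ=2: eigenvector (1,0,1).
For λ=3: eigenvector (0,0,1).
General solution: C_1e^(-3t)(0,1,1) + C_2e^(2t)(1,0,1) + C_3e^(3t)(0,0,1).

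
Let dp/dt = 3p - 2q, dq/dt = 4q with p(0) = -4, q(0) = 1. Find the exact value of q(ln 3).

A = [[3,-2],[0,4]]; eigenvalues λ = 4, 3.
Eigenvectors: (-2,1) for λ=4, (-1,0) for λ=3.
From the initial condition, c_1 = 1, c_2 = 2.
q(ln 3) = (1)(3^4)(1) + (2)(3^3)(0) = 81.

81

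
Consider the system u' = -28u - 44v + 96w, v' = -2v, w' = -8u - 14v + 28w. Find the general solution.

u(t) = 3K_1e^(4t) + 2K_2e^(-2t) - 4K_3e^(-4t), v(t) = K_2e^(-2t), w(t) = K_1e^(4t) + K_2e^(-2t) - K_3e^(-4t)

Coefficient matrix A = [[-28, -44, 96], [0, -2, 0], [-8, -14, 28]].
det(A - λI) = 0 gives eigenvalues λ = 4, -2, -4.
For λ=4: eigenvector (3,0,1).
For λ=-2: eigenvector (2,1,1).
For λ=-4: eigenvector (-4,0,-1).
General solution: K_1e^(4t)(3,0,1) + K_2e^(-2t)(2,1,1) + K_3e^(-4t)(-4,0,-1).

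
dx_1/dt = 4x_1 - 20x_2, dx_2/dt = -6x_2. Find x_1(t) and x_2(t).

Coefficient matrix A = [[4, -20], [0, -6]].
Characteristic polynomial det(A - λI) = λ^2 + 2λ - 24 = 0.
Eigenvalues λ = 4, -6.
For λ=4: (A-λI) row 1 is [0, -20], so an eigenvector is (1, 0).
For λ=-6: (A-λI) row 1 is [10, -20], so an eigenvector is (2, 1).
General solution: c_1e^(4t)(1,0) + c_2e^(-6t)(2,1).

x_1(t) = c_1e^(4t) + 2c_2e^(-6t), x_2(t) = c_2e^(-6t)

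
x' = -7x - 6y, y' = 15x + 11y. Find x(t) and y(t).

Coefficient matrix A = [[-7, -6], [15, 11]].
Characteristic polynomial det(A - λI) = λ^2 - 4λ + 13 = 0.
Eigenvalues λ = 2 ± 3i (complex conjugate pair).
For λ=2+3i: an eigenvector is (-1,1) - i(1,-2) = (-1 - i, 1 + 2i).
A real fundamental pair from Re and Im of e^((2+3i)t)v: X_1 = e^(2t)(cos(3t)·(-1,1) + sin(3t)·(1,-2)), X_2 = e^(2t)(sin(3t)·(-1,1) - cos(3t)·(1,-2)).
General solution: K_1X_1 + K_2X_2.

x(t) = K_1e^(2t)sin(3t) - K_1e^(2t)cos(3t) - K_2e^(2t)sin(3t) - K_2e^(2t)cos(3t), y(t) = -2K_1e^(2t)sin(3t) + K_1e^(2t)cos(3t) + K_2e^(2t)sin(3t) + 2K_2e^(2t)cos(3t)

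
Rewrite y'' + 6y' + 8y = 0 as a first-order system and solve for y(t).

Let x_1 = y, x_2 = y'. Then x_1' = x_2 and x_2' = -8x_1 - 6x_2.
A = [[0,1],[-8,-6]]; det(A-λI) = λ^2 + 6λ + 8.
Eigenvalues λ = -2, -4 with eigenvectors (1,-2), (1,-4).

y(t) = K_1e^(-2t) + K_2e^(-4t)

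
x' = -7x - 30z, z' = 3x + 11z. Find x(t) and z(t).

Coefficient matrix A = [[-7, -30], [3, 11]].
Characteristic polynomial det(A - λI) = λ^2 - 4λ + 13 = 0.
Eigenvalues λ = 2 ± 3i (complex conjugate pair).
For λ=2+3i: an eigenvector is (-1,0) - i(3,-1) = (-1 - 3i, 0 + i).
A real fundamental pair from Re and Im of e^((2+3i)t)v: X_1 = e^(2t)(cos(3t)·(-1,0) + sin(3t)·(3,-1)), X_2 = e^(2t)(sin(3t)·(-1,0) - cos(3t)·(3,-1)).
General solution: K_1X_1 + K_2X_2.

x(t) = 3K_1e^(2t)sin(3t) - K_1e^(2t)cos(3t) - K_2e^(2t)sin(3t) - 3K_2e^(2t)cos(3t), z(t) = -K_1e^(2t)sin(3t) + K_2e^(2t)cos(3t)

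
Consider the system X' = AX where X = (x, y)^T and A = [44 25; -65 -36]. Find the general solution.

Coefficient matrix A = [[44, 25], [-65, -36]].
Characteristic polynomial det(A - λI) = λ^2 - 8λ + 41 = 0.
Eigenvalues λ = 4 ± 5i (complex conjugate pair).
For λ=4+5i: an eigenvector is (2,-3) - i(1,-2) = (2 - i, -3 + 2i).
A real fundamental pair from Re and Im of e^((4+5i)t)v: X_1 = e^(4t)(cos(5t)·(2,-3) + sin(5t)·(1,-2)), X_2 = e^(4t)(sin(5t)·(2,-3) - cos(5t)·(1,-2)).
General solution: C_1X_1 + C_2X_2.

x(t) = C_1e^(4t)sin(5t) + 2C_1e^(4t)cos(5t) + 2C_2e^(4t)sin(5t) - C_2e^(4t)cos(5t), y(t) = -2C_1e^(4t)sin(5t) - 3C_1e^(4t)cos(5t) - 3C_2e^(4t)sin(5t) + 2C_2e^(4t)cos(5t)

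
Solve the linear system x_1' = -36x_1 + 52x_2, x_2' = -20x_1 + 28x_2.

Coefficient matrix A = [[-36, 52], [-20, 28]].
Characteristic polynomial det(A - λI) = λ^2 + 8λ + 32 = 0.
Eigenvalues λ = -4 ± 4i (complex conjugate pair).
For λ=-4+4i: an eigenvector is (-2,-1) - i(3,2) = (-2 - 3i, -1 - 2i).
A real fundamental pair from Re and Im of e^((-4+4i)t)v: X_1 = e^(-4t)(cos(4t)·(-2,-1) + sin(4t)·(3,2)), X_2 = e^(-4t)(sin(4t)·(-2,-1) - cos(4t)·(3,2)).
General solution: c_1X_1 + c_2X_2.

x_1(t) = 3c_1e^(-4t)sin(4t) - 2c_1e^(-4t)cos(4t) - 2c_2e^(-4t)sin(4t) - 3c_2e^(-4t)cos(4t), x_2(t) = 2c_1e^(-4t)sin(4t) - c_1e^(-4t)cos(4t) - c_2e^(-4t)sin(4t) - 2c_2e^(-4t)cos(4t)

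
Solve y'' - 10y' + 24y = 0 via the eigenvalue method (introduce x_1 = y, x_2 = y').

y(t) = c_1e^(4t) + c_2e^(6t)

Let x_1 = y, x_2 = y'. Then x_1' = x_2 and x_2' = -24x_1 + 10x_2.
A = [[0,1],[-24,10]]; det(A-λI) = λ^2 - 10λ + 24.
Eigenvalues λ = 4, 6 with eigenvectors (1,4), (1,6).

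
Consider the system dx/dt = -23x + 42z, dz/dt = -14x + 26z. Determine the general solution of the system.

x(t) = 3K_1e^(5t) - 2K_2e^(-2t), z(t) = 2K_1e^(5t) - K_2e^(-2t)

Coefficient matrix A = [[-23, 42], [-14, 26]].
Characteristic polynomial det(A - λI) = λ^2 - 3λ - 10 = 0.
Eigenvalues λ = 5, -2.
For λ=5: (A-λI) row 1 is [-28, 42], so an eigenvector is (3, 2).
For λ=-2: (A-λI) row 1 is [-21, 42], so an eigenvector is (-2, -1).
General solution: K_1e^(5t)(3,2) + K_2e^(-2t)(-2,-1).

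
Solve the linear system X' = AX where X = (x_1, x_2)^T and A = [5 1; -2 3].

Coefficient matrix A = [[5, 1], [-2, 3]].
Characteristic polynomial det(A - λI) = λ^2 - 8λ + 17 = 0.
Eigenvalues λ = 4 ± i (complex conjugate pair).
For λ=4+i: an eigenvector is (0,-1) - i(-1,1) = (0 + i, -1 - i).
A real fundamental pair from Re and Im of e^((4+i)t)v: X_1 = e^(4t)(cos(t)·(0,-1) + sin(t)·(-1,1)), X_2 = e^(4t)(sin(t)·(0,-1) - cos(t)·(-1,1)).
General solution: c_1X_1 + c_2X_2.

x_1(t) = -c_1e^(4t)sin(t) + c_2e^(4t)cos(t), x_2(t) = c_1e^(4t)sin(t) - c_1e^(4t)cos(t) - c_2e^(4t)sin(t) - c_2e^(4t)cos(t)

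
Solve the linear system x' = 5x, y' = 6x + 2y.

x(t) = C_1e^(5t), y(t) = 2C_1e^(5t) + C_2e^(2t)

Coefficient matrix A = [[5, 0], [6, 2]].
Characteristic polynomial det(A - λI) = λ^2 - 7λ + 10 = 0.
Eigenvalues λ = 5, 2.
For λ=5: (A-λI) row 2 is [6, -3], so an eigenvector is (1, 2).
For λ=2: (A-λI) row 1 is [3, 0], so an eigenvector is (0, 1).
General solution: C_1e^(5t)(1,2) + C_2e^(2t)(0,1).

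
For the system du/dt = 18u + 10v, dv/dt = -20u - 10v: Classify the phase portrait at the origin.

unstable spiral

A = [[18,10],[-20,-10]]; det(A-λI) = λ^2 - 8λ + 20.
λ = 4 ± 2i: positive real part.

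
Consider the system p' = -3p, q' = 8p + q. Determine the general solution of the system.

Coefficient matrix A = [[-3, 0], [8, 1]].
Characteristic polynomial det(A - λI) = λ^2 + 2λ - 3 = 0.
Eigenvalues λ = -3, 1.
For λ=-3: (A-λI) row 2 is [8, 4], so an eigenvector is (1, -2).
For λ=1: (A-λI) row 1 is [-4, 0], so an eigenvector is (0, 1).
General solution: K_1e^(-3t)(1,-2) + K_2e^(t)(0,1).

p(t) = K_1e^(-3t), q(t) = -2K_1e^(-3t) + K_2e^(t)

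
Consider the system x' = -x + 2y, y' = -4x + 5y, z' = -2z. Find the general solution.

Coefficient matrix A = [[-1, 2, 0], [-4, 5, 0], [0, 0, -2]].
det(A - λI) = 0 gives eigenvalues λ = 1, 3, -2.
For λ=1: eigenvector (1,1,0).
For λ=3: eigenvector (1,2,0).
For λ=-2: eigenvector (0,0,1).
General solution: K_1e^(t)(1,1,0) + K_2e^(3t)(1,2,0) + K_3e^(-2t)(0,0,1).

x(t) = K_1e^(t) + K_2e^(3t), y(t) = K_1e^(t) + 2K_2e^(3t), z(t) = K_3e^(-2t)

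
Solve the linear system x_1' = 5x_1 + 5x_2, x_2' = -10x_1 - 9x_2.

x_1(t) = -C_1e^(-2t)sin(t) + 2C_1e^(-2t)cos(t) + 2C_2e^(-2t)sin(t) + C_2e^(-2t)cos(t), x_2(t) = C_1e^(-2t)sin(t) - 3C_1e^(-2t)cos(t) - 3C_2e^(-2t)sin(t) - C_2e^(-2t)cos(t)

Coefficient matrix A = [[5, 5], [-10, -9]].
Characteristic polynomial det(A - λI) = λ^2 + 4λ + 5 = 0.
Eigenvalues λ = -2 ± i (complex conjugate pair).
For λ=-2+i: an eigenvector is (2,-3) - i(-1,1) = (2 + i, -3 - i).
A real fundamental pair from Re and Im of e^((-2+i)t)v: X_1 = e^(-2t)(cos(t)·(2,-3) + sin(t)·(-1,1)), X_2 = e^(-2t)(sin(t)·(2,-3) - cos(t)·(-1,1)).
General solution: C_1X_1 + C_2X_2.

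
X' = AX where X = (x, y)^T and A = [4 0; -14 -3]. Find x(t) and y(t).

Coefficient matrix A = [[4, 0], [-14, -3]].
Characteristic polynomial det(A - λI) = λ^2 - λ - 12 = 0.
Eigenvalues λ = 4, -3.
For λ=4: (A-λI) row 2 is [-14, -7], so an eigenvector is (1, -2).
For λ=-3: (A-λI) row 1 is [7, 0], so an eigenvector is (0, 1).
General solution: C_1e^(4t)(1,-2) + C_2e^(-3t)(0,1).

x(t) = C_1e^(4t), y(t) = -2C_1e^(4t) + C_2e^(-3t)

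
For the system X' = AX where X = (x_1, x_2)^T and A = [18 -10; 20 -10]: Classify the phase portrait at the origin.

A = [[18,-10],[20,-10]]; det(A-λI) = λ^2 - 8λ + 20.
λ = 4 ± 2i: positive real part.

unstable spiral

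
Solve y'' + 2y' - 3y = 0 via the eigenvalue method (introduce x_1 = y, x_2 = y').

Let x_1 = y, x_2 = y'. Then x_1' = x_2 and x_2' = 3x_1 - 2x_2.
A = [[0,1],[3,-2]]; det(A-λI) = λ^2 + 2λ - 3.
Eigenvalues λ = 1, -3 with eigenvectors (1,1), (1,-3).

y(t) = c_1e^(t) + c_2e^(-3t)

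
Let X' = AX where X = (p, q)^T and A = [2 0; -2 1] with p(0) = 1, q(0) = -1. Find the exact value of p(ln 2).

A = [[2,0],[-2,1]]; eigenvalues λ = 2, 1.
Eigenvectors: (1,-2) for λ=2, (0,1) for λ=1.
From the initial condition, c_1 = 1, c_2 = 1.
p(ln 2) = (1)(2^2)(1) + (1)(2^1)(0) = 4.

4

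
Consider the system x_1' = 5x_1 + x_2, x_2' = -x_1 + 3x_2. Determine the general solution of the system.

x_1(t) = K_1e^(4t) + K_2te^(4t) - K_2e^(4t), x_2(t) = -K_1e^(4t) - K_2te^(4t) + 2K_2e^(4t)

Coefficient matrix A = [[5, 1], [-1, 3]].
Characteristic polynomial det(A - λI) = λ^2 - 8λ + 16 = 0.
Single eigenvalue λ = 4 with algebraic multiplicity 2.
Eigenvector v = (1,-1); generalized eigenvector w with (A-λI)w=v is (-1,2).
General solution: e^(4t)[K_1·v + K_2·(t·v + w)].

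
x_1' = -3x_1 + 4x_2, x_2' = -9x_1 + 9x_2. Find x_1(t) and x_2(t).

x_1(t) = 2K_1e^(3t) + 2K_2te^(3t) - K_2e^(3t), x_2(t) = 3K_1e^(3t) + 3K_2te^(3t) - K_2e^(3t)

Coefficient matrix A = [[-3, 4], [-9, 9]].
Characteristic polynomial det(A - λI) = λ^2 - 6λ + 9 = 0.
Single eigenvalue λ = 3 with algebraic multiplicity 2.
Eigenvector v = (2,3); generalized eigenvector w with (A-λI)w=v is (-1,-1).
General solution: e^(3t)[K_1·v + K_2·(t·v + w)].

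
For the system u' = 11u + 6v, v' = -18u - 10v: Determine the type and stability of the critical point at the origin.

A = [[11,6],[-18,-10]]; det(A-λI) = λ^2 - λ - 2.
λ = -1, 2: opposite signs.

saddle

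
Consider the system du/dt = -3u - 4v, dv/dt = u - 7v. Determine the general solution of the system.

Coefficient matrix A = [[-3, -4], [1, -7]].
Characteristic polynomial det(A - λI) = λ^2 + 10λ + 25 = 0.
Single eigenvalue λ = -5 with algebraic multiplicity 2.
Eigenvector v = (2,1); generalized eigenvector w with (A-λI)w=v is (-1,-1).
General solution: e^(-5t)[C_1·v + C_2·(t·v + w)].

u(t) = 2C_1e^(-5t) + 2C_2te^(-5t) - C_2e^(-5t), v(t) = C_1e^(-5t) + C_2te^(-5t) - C_2e^(-5t)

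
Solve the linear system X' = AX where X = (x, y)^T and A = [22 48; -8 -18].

Coefficient matrix A = [[22, 48], [-8, -18]].
Characteristic polynomial det(A - λI) = λ^2 - 4λ - 12 = 0.
Eigenvalues λ = -2, 6.
For λ=-2: (A-λI) row 1 is [24, 48], so an eigenvector is (-2, 1).
For λ=6: (A-λI) row 1 is [16, 48], so an eigenvector is (-3, 1).
General solution: K_1e^(-2t)(-2,1) + K_2e^(6t)(-3,1).

x(t) = -2K_1e^(-2t) - 3K_2e^(6t), y(t) = K_1e^(-2t) + K_2e^(6t)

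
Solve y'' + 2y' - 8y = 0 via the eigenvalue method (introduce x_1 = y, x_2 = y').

Let x_1 = y, x_2 = y'. Then x_1' = x_2 and x_2' = 8x_1 - 2x_2.
A = [[0,1],[8,-2]]; det(A-λI) = λ^2 + 2λ - 8.
Eigenvalues λ = -4, 2 with eigenvectors (1,-4), (1,2).

y(t) = K_1e^(-4t) + K_2e^(2t)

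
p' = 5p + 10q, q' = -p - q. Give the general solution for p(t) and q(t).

p(t) = -3K_1e^(2t)sin(t) - K_1e^(2t)cos(t) - K_2e^(2t)sin(t) + 3K_2e^(2t)cos(t), q(t) = K_1e^(2t)sin(t) - K_2e^(2t)cos(t)

Coefficient matrix A = [[5, 10], [-1, -1]].
Characteristic polynomial det(A - λI) = λ^2 - 4λ + 5 = 0.
Eigenvalues λ = 2 ± i (complex conjugate pair).
For λ=2+i: an eigenvector is (-1,0) - i(-3,1) = (-1 + 3i, 0 - i).
A real fundamental pair from Re and Im of e^((2+i)t)v: X_1 = e^(2t)(cos(t)·(-1,0) + sin(t)·(-3,1)), X_2 = e^(2t)(sin(t)·(-1,0) - cos(t)·(-3,1)).
General solution: K_1X_1 + K_2X_2.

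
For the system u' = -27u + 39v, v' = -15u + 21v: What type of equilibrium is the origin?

stable spiral

A = [[-27,39],[-15,21]]; det(A-λI) = λ^2 + 6λ + 18.
λ = -3 ± 3i: negative real part.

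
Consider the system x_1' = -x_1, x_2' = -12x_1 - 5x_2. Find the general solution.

x_1(t) = K_1e^(-t), x_2(t) = -3K_1e^(-t) + K_2e^(-5t)

Coefficient matrix A = [[-1, 0], [-12, -5]].
Characteristic polynomial det(A - λI) = λ^2 + 6λ + 5 = 0.
Eigenvalues λ = -1, -5.
For λ=-1: (A-λI) row 2 is [-12, -4], so an eigenvector is (1, -3).
For λ=-5: (A-λI) row 1 is [4, 0], so an eigenvector is (0, 1).
General solution: K_1e^(-t)(1,-3) + K_2e^(-5t)(0,1).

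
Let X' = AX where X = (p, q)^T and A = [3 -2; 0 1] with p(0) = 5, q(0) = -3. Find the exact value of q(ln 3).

A = [[3,-2],[0,1]]; eigenvalues λ = 1, 3.
Eigenvectors: (1,1) for λ=1, (-1,0) for λ=3.
From the initial condition, c_1 = -3, c_2 = -8.
q(ln 3) = (-3)(3^1)(1) + (-8)(3^3)(0) = -9.

-9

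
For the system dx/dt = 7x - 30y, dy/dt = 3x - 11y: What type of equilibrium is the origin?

A = [[7,-30],[3,-11]]; det(A-λI) = λ^2 + 4λ + 13.
λ = -2 ± 3i: negative real part.

stable spiral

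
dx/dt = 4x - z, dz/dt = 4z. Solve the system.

x(t) = -c_1e^(4t) - c_2te^(4t) - 2c_2e^(4t), z(t) = c_2e^(4t)

Coefficient matrix A = [[4, -1], [0, 4]].
Characteristic polynomial det(A - λI) = λ^2 - 8λ + 16 = 0.
Single eigenvalue λ = 4 with algebraic multiplicity 2.
Eigenvector v = (-1,0); generalized eigenvector w with (A-λI)w=v is (-2,1).
General solution: e^(4t)[c_1·v + c_2·(t·v + w)].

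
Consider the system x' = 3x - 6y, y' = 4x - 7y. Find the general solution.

Coefficient matrix A = [[3, -6], [4, -7]].
Characteristic polynomial det(A - λI) = λ^2 + 4λ + 3 = 0.
Eigenvalues λ = -3, -1.
For λ=-3: (A-λI) row 1 is [6, -6], so an eigenvector is (-1, -1).
For λ=-1: (A-λI) row 1 is [4, -6], so an eigenvector is (3, 2).
General solution: C_1e^(-3t)(-1,-1) + C_2e^(-t)(3,2).

x(t) = -C_1e^(-3t) + 3C_2e^(-t), y(t) = -C_1e^(-3t) + 2C_2e^(-t)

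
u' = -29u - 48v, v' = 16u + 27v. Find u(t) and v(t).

Coefficient matrix A = [[-29, -48], [16, 27]].
Characteristic polynomial det(A - λI) = λ^2 + 2λ - 15 = 0.
Eigenvalues λ = 3, -5.
For λ=3: (A-λI) row 1 is [-32, -48], so an eigenvector is (-3, 2).
For λ=-5: (A-λI) row 1 is [-24, -48], so an eigenvector is (2, -1).
General solution: c_1e^(3t)(-3,2) + c_2e^(-5t)(2,-1).

u(t) = -3c_1e^(3t) + 2c_2e^(-5t), v(t) = 2c_1e^(3t) - c_2e^(-5t)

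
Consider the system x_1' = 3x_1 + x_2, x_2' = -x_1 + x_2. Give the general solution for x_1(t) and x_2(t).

x_1(t) = -c_1e^(2t) - c_2te^(2t) + 2c_2e^(2t), x_2(t) = c_1e^(2t) + c_2te^(2t) - 3c_2e^(2t)

Coefficient matrix A = [[3, 1], [-1, 1]].
Characteristic polynomial det(A - λI) = λ^2 - 4λ + 4 = 0.
Single eigenvalue λ = 2 with algebraic multiplicity 2.
Eigenvector v = (-1,1); generalized eigenvector w with (A-λI)w=v is (2,-3).
General solution: e^(2t)[c_1·v + c_2·(t·v + w)].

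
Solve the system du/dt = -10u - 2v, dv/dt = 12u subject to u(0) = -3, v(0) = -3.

Coefficient matrix A = [[-10, -2], [12, 0]].
Characteristic polynomial det(A - λI) = λ^2 + 10λ + 24 = 0.
Eigenvalues λ = -4, -6.
For λ=-4: (A-λI) row 1 is [-6, -2], so an eigenvector is (-1, 3).
For λ=-6: (A-λI) row 1 is [-4, -2], so an eigenvector is (1, -2).
General solution: c_1e^(-4t)(-1,3) + c_2e^(-6t)(1,-2).
Applying u(0)=-3, v(0)=-3 gives c_1=-9, c_2=-12.

u(t) = 9e^(-4t) - 12e^(-6t), v(t) = -27e^(-4t) + 24e^(-6t)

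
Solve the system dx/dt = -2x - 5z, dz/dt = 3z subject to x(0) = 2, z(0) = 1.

Coefficient matrix A = [[-2, -5], [0, 3]].
Characteristic polynomial det(A - λI) = λ^2 - λ - 6 = 0.
Eigenvalues λ = 3, -2.
For λ=3: (A-λI) row 1 is [-5, -5], so an eigenvector is (1, -1).
For λ=-2: (A-λI) row 1 is [0, -5], so an eigenvector is (1, 0).
General solution: K_1e^(3t)(1,-1) + K_2e^(-2t)(1,0).
Applying x(0)=2, z(0)=1 gives K_1=-1, K_2=3.

x(t) = -e^(3t) + 3e^(-2t), z(t) = e^(3t)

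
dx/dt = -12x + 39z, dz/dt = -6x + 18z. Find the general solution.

Coefficient matrix A = [[-12, 39], [-6, 18]].
Characteristic polynomial det(A - λI) = λ^2 - 6λ + 18 = 0.
Eigenvalues λ = 3 ± 3i (complex conjugate pair).
For λ=3+3i: an eigenvector is (2,1) - i(3,1) = (2 - 3i, 1 - i).
A real fundamental pair from Re and Im of e^((3+3i)t)v: X_1 = e^(3t)(cos(3t)·(2,1) + sin(3t)·(3,1)), X_2 = e^(3t)(sin(3t)·(2,1) - cos(3t)·(3,1)).
General solution: K_1X_1 + K_2X_2.

x(t) = 3K_1e^(3t)sin(3t) + 2K_1e^(3t)cos(3t) + 2K_2e^(3t)sin(3t) - 3K_2e^(3t)cos(3t), z(t) = K_1e^(3t)sin(3t) + K_1e^(3t)cos(3t) + K_2e^(3t)sin(3t) - K_2e^(3t)cos(3t)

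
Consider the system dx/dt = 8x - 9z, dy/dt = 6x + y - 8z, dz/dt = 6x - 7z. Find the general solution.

x(t) = 3K_1e^(2t) + K_3e^(-t), y(t) = 2K_1e^(2t) + K_2e^(t) + K_3e^(-t), z(t) = 2K_1e^(2t) + K_3e^(-t)

Coefficient matrix A = [[8, 0, -9], [6, 1, -8], [6, 0, -7]].
det(A - λI) = 0 gives eigenvalues λ = 2, 1, -1.
For λ=2: eigenvector (3,2,2).
For λ=1: eigenvector (0,1,0).
For λ=-1: eigenvector (1,1,1).
General solution: K_1e^(2t)(3,2,2) + K_2e^(t)(0,1,0) + K_3e^(-t)(1,1,1).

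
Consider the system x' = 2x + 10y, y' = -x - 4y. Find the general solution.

Coefficient matrix A = [[2, 10], [-1, -4]].
Characteristic polynomial det(A - λI) = λ^2 + 2λ + 2 = 0.
Eigenvalues λ = -1 ± i (complex conjugate pair).
For λ=-1+i: an eigenvector is (1,0) - i(3,-1) = (1 - 3i, 0 + i).
A real fundamental pair from Re and Im of e^((-1+i)t)v: X_1 = e^(-t)(cos(t)·(1,0) + sin(t)·(3,-1)), X_2 = e^(-t)(sin(t)·(1,0) - cos(t)·(3,-1)).
General solution: C_1X_1 + C_2X_2.

x(t) = 3C_1e^(-t)sin(t) + C_1e^(-t)cos(t) + C_2e^(-t)sin(t) - 3C_2e^(-t)cos(t), y(t) = -C_1e^(-t)sin(t) + C_2e^(-t)cos(t)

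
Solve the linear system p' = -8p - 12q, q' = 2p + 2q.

p(t) = -3C_1e^(-4t) - 2C_2e^(-2t), q(t) = C_1e^(-4t) + C_2e^(-2t)

Coefficient matrix A = [[-8, -12], [2, 2]].
Characteristic polynomial det(A - λI) = λ^2 + 6λ + 8 = 0.
Eigenvalues λ = -4, -2.
For λ=-4: (A-λI) row 1 is [-4, -12], so an eigenvector is (-3, 1).
For λ=-2: (A-λI) row 1 is [-6, -12], so an eigenvector is (-2, 1).
General solution: C_1e^(-4t)(-3,1) + C_2e^(-2t)(-2,1).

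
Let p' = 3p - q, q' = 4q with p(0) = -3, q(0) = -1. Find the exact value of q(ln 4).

-256

A = [[3,-1],[0,4]]; eigenvalues λ = 3, 4.
Eigenvectors: (-1,0) for λ=3, (1,-1) for λ=4.
From the initial condition, c_1 = 4, c_2 = 1.
q(ln 4) = (4)(4^3)(0) + (1)(4^4)(-1) = -256.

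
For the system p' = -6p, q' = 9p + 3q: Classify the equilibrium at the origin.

A = [[-6,0],[9,3]]; det(A-λI) = λ^2 + 3λ - 18.
λ = -6, 3: opposite signs.

saddle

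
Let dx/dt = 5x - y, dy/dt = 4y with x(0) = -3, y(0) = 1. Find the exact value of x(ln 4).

-3840

A = [[5,-1],[0,4]]; eigenvalues λ = 4, 5.
Eigenvectors: (-1,-1) for λ=4, (1,0) for λ=5.
From the initial condition, c_1 = -1, c_2 = -4.
x(ln 4) = (-1)(4^4)(-1) + (-4)(4^5)(1) = -3840.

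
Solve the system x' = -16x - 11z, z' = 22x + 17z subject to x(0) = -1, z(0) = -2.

Coefficient matrix A = [[-16, -11], [22, 17]].
Characteristic polynomial det(A - λI) = λ^2 - λ - 30 = 0.
Eigenvalues λ = 6, -5.
For λ=6: (A-λI) row 1 is [-22, -11], so an eigenvector is (1, -2).
For λ=-5: (A-λI) row 1 is [-11, -11], so an eigenvector is (-1, 1).
General solution: c_1e^(6t)(1,-2) + c_2e^(-5t)(-1,1).
Applying x(0)=-1, z(0)=-2 gives c_1=3, c_2=4.

x(t) = 3e^(6t) - 4e^(-5t), z(t) = -6e^(6t) + 4e^(-5t)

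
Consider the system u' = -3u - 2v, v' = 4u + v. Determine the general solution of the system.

Coefficient matrix A = [[-3, -2], [4, 1]].
Characteristic polynomial det(A - λI) = λ^2 + 2λ + 5 = 0.
Eigenvalues λ = -1 ± 2i (complex conjugate pair).
For λ=-1+2i: an eigenvector is (0,1) - i(-1,1) = (0 + i, 1 - i).
A real fundamental pair from Re and Im of e^((-1+2i)t)v: X_1 = e^(-t)(cos(2t)·(0,1) + sin(2t)·(-1,1)), X_2 = e^(-t)(sin(2t)·(0,1) - cos(2t)·(-1,1)).
General solution: c_1X_1 + c_2X_2.

u(t) = -c_1e^(-t)sin(2t) + c_2e^(-t)cos(2t), v(t) = c_1e^(-t)sin(2t) + c_1e^(-t)cos(2t) + c_2e^(-t)sin(2t) - c_2e^(-t)cos(2t)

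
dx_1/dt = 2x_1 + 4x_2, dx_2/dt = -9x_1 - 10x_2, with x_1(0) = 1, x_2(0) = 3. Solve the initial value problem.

x_1(t) = 18te^(-4t) + e^(-4t), x_2(t) = -27te^(-4t) + 3e^(-4t)

Coefficient matrix A = [[2, 4], [-9, -10]].
Characteristic polynomial det(A - λI) = λ^2 + 8λ + 16 = 0.
Single eigenvalue λ = -4 with algebraic multiplicity 2.
Eigenvector v = (-2,3); generalized eigenvector w with (A-λI)w=v is (-1,1).
General solution: e^(-4t)[K_1·v + K_2·(t·v + w)].
Applying x_1(0)=1, x_2(0)=3 gives K_1=4, K_2=-9.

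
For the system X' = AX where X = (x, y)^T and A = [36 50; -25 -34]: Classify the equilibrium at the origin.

unstable spiral

A = [[36,50],[-25,-34]]; det(A-λI) = λ^2 - 2λ + 26.
λ = 1 ± 5i: positive real part.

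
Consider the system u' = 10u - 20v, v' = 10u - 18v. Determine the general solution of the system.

u(t) = -K_1e^(-4t)sin(2t) - 3K_1e^(-4t)cos(2t) - 3K_2e^(-4t)sin(2t) + K_2e^(-4t)cos(2t), v(t) = -K_1e^(-4t)sin(2t) - 2K_1e^(-4t)cos(2t) - 2K_2e^(-4t)sin(2t) + K_2e^(-4t)cos(2t)

Coefficient matrix A = [[10, -20], [10, -18]].
Characteristic polynomial det(A - λI) = λ^2 + 8λ + 20 = 0.
Eigenvalues λ = -4 ± 2i (complex conjugate pair).
For λ=-4+2i: an eigenvector is (-3,-2) - i(-1,-1) = (-3 + i, -2 + i).
A real fundamental pair from Re and Im of e^((-4+2i)t)v: X_1 = e^(-4t)(cos(2t)·(-3,-2) + sin(2t)·(-1,-1)), X_2 = e^(-4t)(sin(2t)·(-3,-2) - cos(2t)·(-1,-1)).
General solution: K_1X_1 + K_2X_2.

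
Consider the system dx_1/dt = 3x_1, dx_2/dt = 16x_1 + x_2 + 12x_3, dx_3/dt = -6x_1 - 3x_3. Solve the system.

x_1(t) = c_3e^(3t), x_2(t) = -3c_1e^(-3t) + c_2e^(t) + 2c_3e^(3t), x_3(t) = c_1e^(-3t) - c_3e^(3t)

Coefficient matrix A = [[3, 0, 0], [16, 1, 12], [-6, 0, -3]].
det(A - λI) = 0 gives eigenvalues λ = -3, 1, 3.
For λ=-3: eigenvector (0,-3,1).
For λ=1: eigenvector (0,1,0).
For λ=3: eigenvector (1,2,-1).
General solution: c_1e^(-3t)(0,-3,1) + c_2e^(t)(0,1,0) + c_3e^(3t)(1,2,-1).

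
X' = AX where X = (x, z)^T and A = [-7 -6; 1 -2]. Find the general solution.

x(t) = -2c_1e^(-4t) - 3c_2e^(-5t), z(t) = c_1e^(-4t) + c_2e^(-5t)

Coefficient matrix A = [[-7, -6], [1, -2]].
Characteristic polynomial det(A - λI) = λ^2 + 9λ + 20 = 0.
Eigenvalues λ = -4, -5.
For λ=-4: (A-λI) row 1 is [-3, -6], so an eigenvector is (-2, 1).
For λ=-5: (A-λI) row 1 is [-2, -6], so an eigenvector is (-3, 1).
General solution: c_1e^(-4t)(-2,1) + c_2e^(-5t)(-3,1).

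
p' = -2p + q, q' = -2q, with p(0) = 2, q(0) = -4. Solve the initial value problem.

p(t) = -4te^(-2t) + 2e^(-2t), q(t) = -4e^(-2t)

Coefficient matrix A = [[-2, 1], [0, -2]].
Characteristic polynomial det(A - λI) = λ^2 + 4λ + 4 = 0.
Single eigenvalue λ = -2 with algebraic multiplicity 2.
Eigenvector v = (1,0); generalized eigenvector w with (A-λI)w=v is (-3,1).
General solution: e^(-2t)[c_1·v + c_2·(t·v + w)].
Applying p(0)=2, q(0)=-4 gives c_1=-10, c_2=-4.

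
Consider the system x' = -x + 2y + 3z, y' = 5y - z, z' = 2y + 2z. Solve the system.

x(t) = c_1e^(-t) + c_2e^(4t) + 2c_3e^(3t), y(t) = c_2e^(4t) + c_3e^(3t), z(t) = c_2e^(4t) + 2c_3e^(3t)

Coefficient matrix A = [[-1, 2, 3], [0, 5, -1], [0, 2, 2]].
det(A - λI) = 0 gives eigenvalues λ = -1, 4, 3.
For λ=-1: eigenvector (1,0,0).
For λ=4: eigenvector (1,1,1).
For λ=3: eigenvector (2,1,2).
General solution: c_1e^(-t)(1,0,0) + c_2e^(4t)(1,1,1) + c_3e^(3t)(2,1,2).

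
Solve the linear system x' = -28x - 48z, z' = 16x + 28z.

x(t) = 2K_1e^(-4t) + 3K_2e^(4t), z(t) = -K_1e^(-4t) - 2K_2e^(4t)

Coefficient matrix A = [[-28, -48], [16, 28]].
Characteristic polynomial det(A - λI) = λ^2 - 16 = 0.
Eigenvalues λ = -4, 4.
For λ=-4: (A-λI) row 1 is [-24, -48], so an eigenvector is (2, -1).
For λ=4: (A-λI) row 1 is [-32, -48], so an eigenvector is (3, -2).
General solution: K_1e^(-4t)(2,-1) + K_2e^(4t)(3,-2).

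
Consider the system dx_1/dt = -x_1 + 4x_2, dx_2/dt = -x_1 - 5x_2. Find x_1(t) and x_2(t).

x_1(t) = -2C_1e^(-3t) - 2C_2te^(-3t) + 3C_2e^(-3t), x_2(t) = C_1e^(-3t) + C_2te^(-3t) - 2C_2e^(-3t)

Coefficient matrix A = [[-1, 4], [-1, -5]].
Characteristic polynomial det(A - λI) = λ^2 + 6λ + 9 = 0.
Single eigenvalue λ = -3 with algebraic multiplicity 2.
Eigenvector v = (-2,1); generalized eigenvector w with (A-λI)w=v is (3,-2).
General solution: e^(-3t)[C_1·v + C_2·(t·v + w)].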